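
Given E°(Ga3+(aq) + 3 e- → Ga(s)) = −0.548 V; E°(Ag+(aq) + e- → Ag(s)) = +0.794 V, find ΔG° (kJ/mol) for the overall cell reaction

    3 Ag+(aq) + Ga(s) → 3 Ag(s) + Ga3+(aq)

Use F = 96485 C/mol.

In the reaction as written Ag+(aq) is reduced, so the Ag⁺/Ag couple is the cathode and Ga³⁺/Ga is the anode.
E°cell = +0.794 − (−0.548) = +1.342 V; balancing electrons gives n = 3.
ΔG° = −nFE°cell = −(3)(96485)(+1.342) J/mol = −388 kJ/mol.

−388 kJ/mol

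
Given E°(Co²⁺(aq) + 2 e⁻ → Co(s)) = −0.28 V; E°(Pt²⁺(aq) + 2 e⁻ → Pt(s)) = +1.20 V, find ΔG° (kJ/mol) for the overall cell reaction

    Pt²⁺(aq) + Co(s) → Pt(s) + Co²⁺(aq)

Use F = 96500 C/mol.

−286 kJ/mol

In the reaction as written Pt²⁺(aq) is reduced, so the Pt²⁺/Pt couple is the cathode and Co²⁺/Co is the anode.
E°cell = +1.20 − (−0.28) = +1.48 V; balancing electrons gives n = 2.
ΔG° = −nFE°cell = −(2)(96500)(+1.48) J/mol = −286 kJ/mol.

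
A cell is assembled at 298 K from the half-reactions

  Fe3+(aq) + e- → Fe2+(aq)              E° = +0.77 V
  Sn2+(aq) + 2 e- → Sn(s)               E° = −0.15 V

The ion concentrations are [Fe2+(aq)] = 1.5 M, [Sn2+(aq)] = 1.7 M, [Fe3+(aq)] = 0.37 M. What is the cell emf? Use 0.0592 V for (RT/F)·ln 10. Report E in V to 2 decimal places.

Since E°(Fe³⁺/Fe²⁺) > E°(Sn²⁺/Sn), Fe³⁺/Fe²⁺ serves as the cathode.
E°cell = E°cat − E°an = +0.77 − (−0.15) = +0.92 V; n = 2.
For the overall reaction 2 Fe3+(aq) + Sn(s) → 2 Fe2+(aq) + Sn2+(aq), Q = ([Fe2+(aq)]^2·[Sn2+(aq)]) / [Fe3+(aq)]^2 = 27.9, giving log Q = 1.446.
E = E° − (0.0592/n)·log Q = +0.92 − (0.0592/2)(1.446) = +0.88 V.

+0.88 V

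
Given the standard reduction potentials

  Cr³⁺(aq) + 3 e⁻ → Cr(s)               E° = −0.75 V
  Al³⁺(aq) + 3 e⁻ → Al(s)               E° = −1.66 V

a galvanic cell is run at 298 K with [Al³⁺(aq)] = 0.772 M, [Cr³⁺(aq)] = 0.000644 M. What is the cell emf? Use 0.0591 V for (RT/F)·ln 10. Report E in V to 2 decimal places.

Cr³⁺/Cr is reduced (cathode, E° = −0.75 V) and Al³⁺/Al is oxidized (anode).
The standard potential is −0.75 − (−1.66) = +0.91 V and the balanced reaction transfers n = 3 electrons.
Balancing gives Cr³⁺(aq) + Al(s) → Cr(s) + Al³⁺(aq); hence Q = [Al³⁺(aq)] / [Cr³⁺(aq)] = 1.2×10^3 (log Q = 3.079).
By the Nernst equation, E = +0.91 − (0.0591/3)·(3.079) = +0.85 V.

+0.85 V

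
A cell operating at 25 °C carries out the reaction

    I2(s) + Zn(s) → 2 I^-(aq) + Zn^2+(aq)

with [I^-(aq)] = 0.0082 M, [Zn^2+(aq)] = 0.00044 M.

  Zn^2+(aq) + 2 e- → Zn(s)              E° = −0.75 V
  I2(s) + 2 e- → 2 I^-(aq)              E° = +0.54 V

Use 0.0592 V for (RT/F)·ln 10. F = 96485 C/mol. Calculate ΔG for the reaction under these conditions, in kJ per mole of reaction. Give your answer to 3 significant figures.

E°cell = +0.54 − (−0.75) = +1.29 V; the balanced reaction transfers n = 2 electrons.
The reaction quotient is [I^-(aq)]^2·[Zn^2+(aq)] = 2.96×10^−8; by Nernst, E = +1.29 − (0.0592/2)(−7.529) = +1.5129 V.
ΔG = −nFE = −(2)(96485)(+1.5129) J/mol = −292 kJ/mol.

−292 kJ/mol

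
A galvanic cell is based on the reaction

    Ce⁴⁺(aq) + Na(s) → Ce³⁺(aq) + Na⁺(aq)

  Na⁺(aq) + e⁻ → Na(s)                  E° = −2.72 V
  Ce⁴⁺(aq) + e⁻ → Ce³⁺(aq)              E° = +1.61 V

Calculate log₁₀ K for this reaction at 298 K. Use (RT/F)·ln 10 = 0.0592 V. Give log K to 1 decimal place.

log K = 73.1

The Ce⁴⁺/Ce³⁺ couple is reduced (cathode); E°cell = +1.61 − (−2.72) = +4.33 V with n = 1.
At equilibrium E = 0, so log K = nE°cell / 0.0592 = (1)(+4.33) / 0.0592 = 73.1.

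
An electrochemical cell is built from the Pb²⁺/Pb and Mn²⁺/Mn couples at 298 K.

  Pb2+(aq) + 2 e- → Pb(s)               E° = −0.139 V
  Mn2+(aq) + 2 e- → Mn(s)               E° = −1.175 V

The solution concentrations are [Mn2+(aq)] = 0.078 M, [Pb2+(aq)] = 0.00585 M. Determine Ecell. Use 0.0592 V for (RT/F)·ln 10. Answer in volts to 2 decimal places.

Since E°(Pb²⁺/Pb) > E°(Mn²⁺/Mn), Pb²⁺/Pb serves as the cathode.
E°cell = −0.139 − (−1.175) = +1.036 V, with n = 2 electrons transferred.
For the overall reaction Pb2+(aq) + Mn(s) → Pb(s) + Mn2+(aq), Q = [Mn2+(aq)] / [Pb2+(aq)] = 13.3, giving log Q = 1.125.
E = E° − (0.0592/n)·log Q = +1.036 − (0.0592/2)(1.125) = +1.00 V.

+1.00 V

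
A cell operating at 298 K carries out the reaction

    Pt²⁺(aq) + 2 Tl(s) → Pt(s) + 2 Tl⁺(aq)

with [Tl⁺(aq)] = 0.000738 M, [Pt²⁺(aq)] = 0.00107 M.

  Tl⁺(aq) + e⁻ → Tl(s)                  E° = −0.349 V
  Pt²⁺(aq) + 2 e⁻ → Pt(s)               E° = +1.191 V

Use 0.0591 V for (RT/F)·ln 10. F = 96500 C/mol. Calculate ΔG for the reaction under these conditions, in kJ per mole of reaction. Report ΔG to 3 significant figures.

−316 kJ/mol

E°cell = +1.191 − (−0.349) = +1.540 V; the balanced reaction transfers n = 2 electrons.
Here Q = [Tl⁺(aq)]^2 / [Pt²⁺(aq)] = 0.000509 (log Q = −3.293), giving E = +1.540 − (0.0591/2)·(−3.293) = +1.6373 V.
Then ΔG = −nFE = −2 × 96500 × +1.6373 J/mol = −316 kJ/mol.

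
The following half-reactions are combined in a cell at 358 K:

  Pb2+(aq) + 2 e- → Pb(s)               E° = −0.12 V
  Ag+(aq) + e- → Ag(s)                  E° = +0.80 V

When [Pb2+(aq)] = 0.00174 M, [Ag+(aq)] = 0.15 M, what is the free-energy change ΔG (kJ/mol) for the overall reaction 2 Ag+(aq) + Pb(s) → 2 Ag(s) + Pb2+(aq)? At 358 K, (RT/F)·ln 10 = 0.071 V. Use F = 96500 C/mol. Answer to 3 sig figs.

E°cell = +0.80 − (−0.12) = +0.92 V; the balanced reaction transfers n = 2 electrons.
The reaction quotient is [Pb2+(aq)] / [Ag+(aq)]^2 = 0.0773; by Nernst, E = +0.92 − (0.071/2)(−1.112) = +0.9595 V.
Then ΔG = −nFE = −2 × 96500 × +0.9595 J/mol = −185 kJ/mol.

−185 kJ/mol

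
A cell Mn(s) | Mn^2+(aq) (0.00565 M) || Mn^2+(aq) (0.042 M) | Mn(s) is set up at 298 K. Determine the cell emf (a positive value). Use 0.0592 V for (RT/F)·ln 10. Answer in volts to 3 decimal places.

0.026 V

For a concentration cell E°cell = 0, since both electrodes use the same couple.
The compartment with the higher Mn^2+(aq) concentration (0.042 M) acts as the cathode; ions are reduced there and produced at the dilute (0.00565 M) anode.
With n = 2, Ecell = −(0.0592/2)·log([dilute]/[conc]) = −(0.0592/2)·log(0.00565/0.042) = +0.026 V.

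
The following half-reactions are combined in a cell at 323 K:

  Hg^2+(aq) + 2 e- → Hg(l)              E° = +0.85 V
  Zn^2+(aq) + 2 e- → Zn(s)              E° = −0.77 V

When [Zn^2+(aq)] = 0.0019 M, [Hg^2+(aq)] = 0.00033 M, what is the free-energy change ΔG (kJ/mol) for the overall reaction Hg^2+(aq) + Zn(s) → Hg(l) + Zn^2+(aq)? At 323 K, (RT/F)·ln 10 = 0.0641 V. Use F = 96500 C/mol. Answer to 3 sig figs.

−308 kJ/mol

With Hg²⁺/Hg reduced at the cathode, E°cell = +0.85 − (−0.77) = +1.62 V and n = 2.
Q = [Zn^2+(aq)] / [Hg^2+(aq)] = 5.76, so log Q = 0.760 and E = +1.62 − (0.0641/2)(0.760) = +1.5956 V.
ΔG = −nFE = −(2)(96500)(+1.5956) J/mol = −308 kJ/mol.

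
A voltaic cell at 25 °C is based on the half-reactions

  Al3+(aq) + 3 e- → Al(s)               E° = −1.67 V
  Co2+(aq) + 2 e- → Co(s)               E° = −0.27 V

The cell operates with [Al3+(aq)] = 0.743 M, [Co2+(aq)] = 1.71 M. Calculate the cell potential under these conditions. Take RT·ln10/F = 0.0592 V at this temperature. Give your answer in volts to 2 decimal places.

The Co²⁺/Co couple has the more positive E°, so it is the cathode; Al³⁺/Al is the anode.
E°cell = E°cat − E°an = −0.27 − (−1.67) = +1.40 V; n = 6.
The balanced reaction is 3 Co2+(aq) + 2 Al(s) → 3 Co(s) + 2 Al3+(aq), so Q = [Al3+(aq)]^2 / [Co2+(aq)]^3 = 0.11 and log Q = −0.957.
By the Nernst equation, E = +1.40 − (0.0592/6)·(−0.957) = +1.41 V.

+1.41 V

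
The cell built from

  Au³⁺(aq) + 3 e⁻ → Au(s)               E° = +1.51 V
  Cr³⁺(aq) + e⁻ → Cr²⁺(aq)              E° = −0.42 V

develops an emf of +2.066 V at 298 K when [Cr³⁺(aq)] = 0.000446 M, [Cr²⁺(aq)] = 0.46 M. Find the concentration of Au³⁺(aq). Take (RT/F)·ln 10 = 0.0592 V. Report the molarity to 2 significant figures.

With Au³⁺/Au at the cathode and Cr³⁺/Cr²⁺ at the anode, E°cell = +1.51 − (−0.42) = +1.93 V (n = 3).
Since E = E° − (0.0592/n)·log Q, log Q = n(E° − E)/0.0592 = −6.892.
The balanced reaction is Au³⁺(aq) + 3 Cr²⁺(aq) → Au(s) + 3 Cr³⁺(aq), so Q = [Cr³⁺(aq)]^3 / ([Au³⁺(aq)]·[Cr²⁺(aq)]^3).
Solving for the unknown gives log [Au³⁺(aq)] = −2.148, so [Au³⁺(aq)] ≈ 0.0071 M.

0.0071 M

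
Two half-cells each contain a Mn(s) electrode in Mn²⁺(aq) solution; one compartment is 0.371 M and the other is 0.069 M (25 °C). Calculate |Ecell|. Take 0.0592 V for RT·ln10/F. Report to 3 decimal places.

0.022 V

For a concentration cell E°cell = 0, since both electrodes use the same couple.
The compartment with the higher Mn²⁺(aq) concentration (0.371 M) acts as the cathode; ions are reduced there and produced at the dilute (0.069 M) anode.
With n = 2, Ecell = −(0.0592/2)·log([dilute]/[conc]) = −(0.0592/2)·log(0.069/0.371) = +0.022 V.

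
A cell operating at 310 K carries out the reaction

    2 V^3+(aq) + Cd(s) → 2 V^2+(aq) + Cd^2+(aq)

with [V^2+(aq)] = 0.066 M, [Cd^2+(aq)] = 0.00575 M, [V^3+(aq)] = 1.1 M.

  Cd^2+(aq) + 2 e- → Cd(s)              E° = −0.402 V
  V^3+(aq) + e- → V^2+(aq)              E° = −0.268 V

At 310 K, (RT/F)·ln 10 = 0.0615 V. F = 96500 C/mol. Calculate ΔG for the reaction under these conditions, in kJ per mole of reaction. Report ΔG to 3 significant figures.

−53.7 kJ/mol

The standard cell potential is −0.268 − (−0.402) = +0.134 V, with n = 2 electrons in the balanced equation.
Q = ([V^2+(aq)]^2·[Cd^2+(aq)]) / [V^3+(aq)]^2 = 2.07×10^−5, so log Q = −4.684 and E = +0.134 − (0.0615/2)(−4.684) = +0.2780 V.
Finally ΔG = −nFE = −(2)(96500 C/mol)(+0.2780 V) = −53.7 kJ/mol.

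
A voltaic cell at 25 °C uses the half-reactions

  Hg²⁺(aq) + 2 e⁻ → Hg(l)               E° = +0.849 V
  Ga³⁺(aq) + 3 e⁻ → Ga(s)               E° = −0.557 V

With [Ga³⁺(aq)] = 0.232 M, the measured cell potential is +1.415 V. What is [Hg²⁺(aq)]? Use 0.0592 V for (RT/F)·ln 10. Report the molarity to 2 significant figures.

The Hg²⁺/Hg couple has the larger reduction potential, so it is the cathode: E°cell = +0.849 − (−0.557) = +1.406 V and n = 6.
From the Nernst equation, log Q = n(E° − E)/0.0592 = 6·(+1.406 − (+1.415))/0.0592 = −0.912.
For 3 Hg²⁺(aq) + 2 Ga(s) → 3 Hg(l) + 2 Ga³⁺(aq), the reaction quotient is Q = [Ga³⁺(aq)]^2 / [Hg²⁺(aq)]^3.
Substituting the known concentrations and solving, log [Hg²⁺(aq)] = −0.119 and [Hg²⁺(aq)] = 0.76 M.

0.76 M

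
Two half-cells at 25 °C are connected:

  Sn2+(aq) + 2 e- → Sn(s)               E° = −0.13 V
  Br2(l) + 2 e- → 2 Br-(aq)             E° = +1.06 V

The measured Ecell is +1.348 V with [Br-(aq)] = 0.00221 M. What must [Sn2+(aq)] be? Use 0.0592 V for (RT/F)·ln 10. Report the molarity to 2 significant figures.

The Br₂/Br⁻ couple has the larger reduction potential, so it is the cathode: E°cell = +1.06 − (−0.13) = +1.19 V and n = 2.
Since E = E° − (0.0592/n)·log Q, log Q = n(E° − E)/0.0592 = −5.338.
The balanced reaction is Br2(l) + Sn(s) → 2 Br-(aq) + Sn2+(aq), so Q = [Br-(aq)]^2·[Sn2+(aq)].
Substituting the known concentrations and solving, log [Sn2+(aq)] = −0.027 and [Sn2+(aq)] = 0.94 M.

0.94 M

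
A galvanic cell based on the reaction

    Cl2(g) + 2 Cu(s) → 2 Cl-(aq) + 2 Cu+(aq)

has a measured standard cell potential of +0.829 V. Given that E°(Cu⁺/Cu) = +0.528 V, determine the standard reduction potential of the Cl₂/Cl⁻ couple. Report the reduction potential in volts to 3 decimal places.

In the reaction as written the Cl₂/Cl⁻ couple is reduced (cathode) and Cu⁺/Cu is oxidized (anode), so E°cell = E°(Cl₂/Cl⁻) − E°(Cu⁺/Cu).
E°(Cl₂/Cl⁻) = E°cell + E°(anode) = +0.829 + (+0.528) = +1.357 V.

+1.357 V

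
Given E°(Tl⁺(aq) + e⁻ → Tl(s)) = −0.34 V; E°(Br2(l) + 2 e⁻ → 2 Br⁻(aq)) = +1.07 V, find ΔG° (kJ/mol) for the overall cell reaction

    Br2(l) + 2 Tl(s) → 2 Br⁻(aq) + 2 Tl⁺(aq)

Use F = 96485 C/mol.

−272 kJ/mol

In the reaction as written Br2(l) is reduced, so the Br₂/Br⁻ couple is the cathode and Tl⁺/Tl is the anode.
E°cell = +1.07 − (−0.34) = +1.41 V; balancing electrons gives n = 2.
ΔG° = −nFE°cell = −(2)(96485)(+1.41) J/mol = −272 kJ/mol.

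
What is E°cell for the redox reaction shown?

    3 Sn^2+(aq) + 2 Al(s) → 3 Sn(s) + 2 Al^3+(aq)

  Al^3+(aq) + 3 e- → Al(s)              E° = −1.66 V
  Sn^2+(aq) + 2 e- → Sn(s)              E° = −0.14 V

+1.52 V

In the reaction as written, Sn^2+(aq) is reduced (cathode) and Al^3+(aq) is produced by oxidation at the anode.
E°cell = E°(cathode) − E°(anode) = −0.14 − (−1.66) = +1.52 V.
The positive value indicates the reaction is spontaneous as written.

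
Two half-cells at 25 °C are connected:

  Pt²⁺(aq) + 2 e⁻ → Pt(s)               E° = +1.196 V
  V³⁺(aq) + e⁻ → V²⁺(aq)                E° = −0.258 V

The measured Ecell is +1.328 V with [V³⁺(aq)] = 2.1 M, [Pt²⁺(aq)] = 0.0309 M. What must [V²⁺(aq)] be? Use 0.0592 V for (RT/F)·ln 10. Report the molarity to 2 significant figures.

The Pt²⁺/Pt couple has the larger reduction potential, so it is the cathode: E°cell = +1.196 − (−0.258) = +1.454 V and n = 2.
Rearranging E = E° − (0.0592/n)·log Q gives log Q = 2(+1.454 − (+1.328))/0.0592 = 4.257.
For Pt²⁺(aq) + 2 V²⁺(aq) → Pt(s) + 2 V³⁺(aq), the reaction quotient is Q = [V³⁺(aq)]^2 / ([Pt²⁺(aq)]·[V²⁺(aq)]^2).
Solving for the unknown gives log [V²⁺(aq)] = −1.051, so [V²⁺(aq)] ≈ 0.089 M.

0.089 M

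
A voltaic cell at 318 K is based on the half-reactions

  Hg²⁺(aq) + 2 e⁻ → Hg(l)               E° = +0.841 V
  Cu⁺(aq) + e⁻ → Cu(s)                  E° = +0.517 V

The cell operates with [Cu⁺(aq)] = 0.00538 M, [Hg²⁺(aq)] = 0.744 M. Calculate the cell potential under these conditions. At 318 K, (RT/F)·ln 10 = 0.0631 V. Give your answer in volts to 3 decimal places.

+0.463 V

Hg²⁺/Hg is reduced (cathode, E° = +0.841 V) and Cu⁺/Cu is oxidized (anode).
E°cell = +0.841 − (+0.517) = +0.324 V, with n = 2 electrons transferred.
The balanced reaction is Hg²⁺(aq) + 2 Cu(s) → Hg(l) + 2 Cu⁺(aq), so Q = [Cu⁺(aq)]^2 / [Hg²⁺(aq)] = 3.89×10^−5 and log Q = −4.410.
Applying E = E° − (RT ln10/nF)·log Q gives +0.324 − (0.0631/2)(−4.410) = +0.463 V.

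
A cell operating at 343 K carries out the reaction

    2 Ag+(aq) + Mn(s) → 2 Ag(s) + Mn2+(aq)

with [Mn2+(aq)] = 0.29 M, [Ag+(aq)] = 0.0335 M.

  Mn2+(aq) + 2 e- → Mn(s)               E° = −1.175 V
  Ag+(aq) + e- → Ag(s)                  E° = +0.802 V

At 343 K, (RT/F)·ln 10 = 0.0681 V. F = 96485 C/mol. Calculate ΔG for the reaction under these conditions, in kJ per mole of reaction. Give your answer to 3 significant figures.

−366 kJ/mol

E°cell = +0.802 − (−1.175) = +1.977 V; the balanced reaction transfers n = 2 electrons.
Q = [Mn2+(aq)] / [Ag+(aq)]^2 = 258, so log Q = 2.412 and E = +1.977 − (0.0681/2)(2.412) = +1.8949 V.
ΔG = −nFE = −(2)(96485)(+1.8949) J/mol = −366 kJ/mol.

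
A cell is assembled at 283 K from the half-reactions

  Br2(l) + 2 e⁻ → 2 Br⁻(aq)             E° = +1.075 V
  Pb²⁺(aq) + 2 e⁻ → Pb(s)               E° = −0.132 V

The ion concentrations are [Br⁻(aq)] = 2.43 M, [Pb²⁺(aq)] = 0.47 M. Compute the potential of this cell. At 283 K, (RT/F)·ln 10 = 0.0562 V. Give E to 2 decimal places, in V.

+1.19 V

The Br₂/Br⁻ couple has the more positive E°, so it is the cathode; Pb²⁺/Pb is the anode.
The standard potential is +1.075 − (−0.132) = +1.207 V and the balanced reaction transfers n = 2 electrons.
For the overall reaction Br2(l) + Pb(s) → 2 Br⁻(aq) + Pb²⁺(aq), Q = [Br⁻(aq)]^2·[Pb²⁺(aq)] = 2.78, giving log Q = 0.443.
By the Nernst equation, E = +1.207 − (0.0562/2)·(0.443) = +1.19 V.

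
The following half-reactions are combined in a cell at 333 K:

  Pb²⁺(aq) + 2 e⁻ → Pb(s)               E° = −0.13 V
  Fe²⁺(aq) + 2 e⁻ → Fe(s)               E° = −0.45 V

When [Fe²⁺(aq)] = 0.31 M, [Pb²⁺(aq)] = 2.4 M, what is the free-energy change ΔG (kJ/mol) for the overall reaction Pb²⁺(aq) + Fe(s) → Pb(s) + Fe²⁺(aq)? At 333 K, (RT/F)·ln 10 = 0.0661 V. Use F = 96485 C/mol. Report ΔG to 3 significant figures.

The standard cell potential is −0.13 − (−0.45) = +0.32 V, with n = 2 electrons in the balanced equation.
Q = [Fe²⁺(aq)] / [Pb²⁺(aq)] = 0.129, so log Q = −0.889 and E = +0.32 − (0.0661/2)(−0.889) = +0.3494 V.
Then ΔG = −nFE = −2 × 96485 × +0.3494 J/mol = −67.4 kJ/mol.

−67.4 kJ/mol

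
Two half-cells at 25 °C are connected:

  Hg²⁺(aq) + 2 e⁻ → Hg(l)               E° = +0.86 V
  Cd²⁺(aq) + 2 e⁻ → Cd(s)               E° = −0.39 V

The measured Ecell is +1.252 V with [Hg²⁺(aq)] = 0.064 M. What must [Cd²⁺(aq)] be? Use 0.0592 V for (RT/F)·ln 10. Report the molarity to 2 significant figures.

0.055 M

The Hg²⁺/Hg couple has the larger reduction potential, so it is the cathode: E°cell = +0.86 − (−0.39) = +1.25 V and n = 2.
Since E = E° − (0.0592/n)·log Q, log Q = n(E° − E)/0.0592 = −0.068.
Balancing electrons gives Hg²⁺(aq) + Cd(s) → Hg(l) + Cd²⁺(aq); thus Q = [Cd²⁺(aq)] / [Hg²⁺(aq)].
Isolating [Cd²⁺(aq)] in Q = 10^{−0.068} yields log [Cd²⁺(aq)] = −1.262, i.e. 0.055 M.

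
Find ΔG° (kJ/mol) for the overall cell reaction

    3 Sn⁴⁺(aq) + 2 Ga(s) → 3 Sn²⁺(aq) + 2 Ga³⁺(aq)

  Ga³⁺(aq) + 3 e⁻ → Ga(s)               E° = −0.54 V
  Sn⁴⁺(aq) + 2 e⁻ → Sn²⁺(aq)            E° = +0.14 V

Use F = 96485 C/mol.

−394 kJ/mol

In the reaction as written Sn⁴⁺(aq) is reduced, so the Sn⁴⁺/Sn²⁺ couple is the cathode and Ga³⁺/Ga is the anode.
E°cell = +0.14 − (−0.54) = +0.68 V; balancing electrons gives n = 6.
ΔG° = −nFE°cell = −(6)(96485)(+0.68) J/mol = −394 kJ/mol.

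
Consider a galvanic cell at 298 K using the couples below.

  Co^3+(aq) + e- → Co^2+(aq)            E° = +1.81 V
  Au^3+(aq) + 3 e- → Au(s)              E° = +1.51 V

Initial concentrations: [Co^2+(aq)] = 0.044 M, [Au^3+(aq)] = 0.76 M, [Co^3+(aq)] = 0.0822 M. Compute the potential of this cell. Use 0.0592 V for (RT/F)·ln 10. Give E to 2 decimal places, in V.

+0.32 V

Since E°(Co³⁺/Co²⁺) > E°(Au³⁺/Au), Co³⁺/Co²⁺ serves as the cathode.
The standard potential is +1.81 − (+1.51) = +0.30 V and the balanced reaction transfers n = 3 electrons.
The balanced reaction is 3 Co^3+(aq) + Au(s) → 3 Co^2+(aq) + Au^3+(aq), so Q = ([Co^2+(aq)]^3·[Au^3+(aq)]) / [Co^3+(aq)]^3 = 0.117 and log Q = −0.933.
E = E° − (0.0592/n)·log Q = +0.30 − (0.0592/3)(−0.933) = +0.32 V.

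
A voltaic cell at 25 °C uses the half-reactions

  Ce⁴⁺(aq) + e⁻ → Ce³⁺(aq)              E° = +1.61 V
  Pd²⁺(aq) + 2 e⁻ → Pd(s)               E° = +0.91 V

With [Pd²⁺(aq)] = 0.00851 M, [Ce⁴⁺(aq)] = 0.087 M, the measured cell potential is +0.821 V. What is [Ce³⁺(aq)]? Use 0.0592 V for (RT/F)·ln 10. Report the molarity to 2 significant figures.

0.0085 M

Ce⁴⁺/Ce³⁺ is the cathode (higher E°); E°cell = +1.61 − (+0.91) = +0.70 V with n = 2.
From the Nernst equation, log Q = n(E° − E)/0.0592 = 2·(+0.70 − (+0.821))/0.0592 = −4.088.
Balancing electrons gives 2 Ce⁴⁺(aq) + Pd(s) → 2 Ce³⁺(aq) + Pd²⁺(aq); thus Q = ([Ce³⁺(aq)]^2·[Pd²⁺(aq)]) / [Ce⁴⁺(aq)]^2.
Substituting the known concentrations and solving, log [Ce³⁺(aq)] = −2.069 and [Ce³⁺(aq)] = 0.0085 M.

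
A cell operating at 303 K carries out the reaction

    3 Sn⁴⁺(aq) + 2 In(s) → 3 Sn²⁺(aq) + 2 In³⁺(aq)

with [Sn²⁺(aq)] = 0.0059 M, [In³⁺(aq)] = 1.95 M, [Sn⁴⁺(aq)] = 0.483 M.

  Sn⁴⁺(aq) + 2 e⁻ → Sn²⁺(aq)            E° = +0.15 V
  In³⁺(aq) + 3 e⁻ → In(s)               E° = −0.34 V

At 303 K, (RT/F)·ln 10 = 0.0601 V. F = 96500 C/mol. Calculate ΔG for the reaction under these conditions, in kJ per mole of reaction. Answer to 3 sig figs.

With Sn⁴⁺/Sn²⁺ reduced at the cathode, E°cell = +0.15 − (−0.34) = +0.49 V and n = 6.
Q = ([Sn²⁺(aq)]^3·[In³⁺(aq)]^2) / [Sn⁴⁺(aq)]^3 = 6.93×10^−6, so log Q = −5.159 and E = +0.49 − (0.0601/6)(−5.159) = +0.5417 V.
ΔG = −nFE = −(6)(96500)(+0.5417) J/mol = −314 kJ/mol.

−314 kJ/mol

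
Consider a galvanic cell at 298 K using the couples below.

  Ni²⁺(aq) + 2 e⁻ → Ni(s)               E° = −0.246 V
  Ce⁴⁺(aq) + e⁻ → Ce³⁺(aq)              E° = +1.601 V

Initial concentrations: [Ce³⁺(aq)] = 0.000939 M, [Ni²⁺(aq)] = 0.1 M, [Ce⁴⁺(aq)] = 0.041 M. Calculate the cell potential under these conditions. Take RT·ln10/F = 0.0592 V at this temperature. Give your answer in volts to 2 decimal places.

The Ce⁴⁺/Ce³⁺ couple has the more positive E°, so it is the cathode; Ni²⁺/Ni is the anode.
E°cell = +1.601 − (−0.246) = +1.847 V, with n = 2 electrons transferred.
The balanced reaction is 2 Ce⁴⁺(aq) + Ni(s) → 2 Ce³⁺(aq) + Ni²⁺(aq), so Q = ([Ce³⁺(aq)]^2·[Ni²⁺(aq)]) / [Ce⁴⁺(aq)]^2 = 5.25×10^−5 and log Q = −4.280.
Applying E = E° − (RT ln10/nF)·log Q gives +1.847 − (0.0592/2)(−4.280) = +1.97 V.

+1.97 V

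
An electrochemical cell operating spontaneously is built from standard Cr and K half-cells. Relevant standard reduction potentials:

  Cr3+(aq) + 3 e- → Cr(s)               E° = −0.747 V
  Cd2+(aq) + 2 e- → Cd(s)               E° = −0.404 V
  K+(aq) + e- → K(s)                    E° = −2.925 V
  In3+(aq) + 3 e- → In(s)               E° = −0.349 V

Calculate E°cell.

+2.178 V

Of the two couples in this cell, the one with the more positive reduction potential is reduced at the cathode: here that is Cr³⁺/Cr (−0.747 V); K⁺/K (−2.925 V) is the anode.
E°cell = E°(cathode) − E°(anode) = −0.747 − (−2.925) = +2.178 V.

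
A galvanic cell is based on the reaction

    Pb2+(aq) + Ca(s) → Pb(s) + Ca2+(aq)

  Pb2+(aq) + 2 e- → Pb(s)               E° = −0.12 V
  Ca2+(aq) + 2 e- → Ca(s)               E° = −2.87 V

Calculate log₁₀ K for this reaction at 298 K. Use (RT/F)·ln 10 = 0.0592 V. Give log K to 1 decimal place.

The Pb²⁺/Pb couple is reduced (cathode); E°cell = −0.12 − (−2.87) = +2.75 V with n = 2.
At equilibrium E = 0, so log K = nE°cell / 0.0592 = (2)(+2.75) / 0.0592 = 92.9.

log K = 92.9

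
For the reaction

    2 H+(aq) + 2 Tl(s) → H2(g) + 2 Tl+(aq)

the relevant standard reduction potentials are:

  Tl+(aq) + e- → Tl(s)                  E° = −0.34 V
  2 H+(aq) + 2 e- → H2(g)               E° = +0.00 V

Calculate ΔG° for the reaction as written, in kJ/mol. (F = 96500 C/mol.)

−65.6 kJ/mol

In the reaction as written H+(aq) is reduced, so the 2H⁺/H₂ couple is the cathode and Tl⁺/Tl is the anode.
E°cell = +0.00 − (−0.34) = +0.34 V; balancing electrons gives n = 2.
ΔG° = −nFE°cell = −(2)(96500)(+0.34) J/mol = −65.6 kJ/mol.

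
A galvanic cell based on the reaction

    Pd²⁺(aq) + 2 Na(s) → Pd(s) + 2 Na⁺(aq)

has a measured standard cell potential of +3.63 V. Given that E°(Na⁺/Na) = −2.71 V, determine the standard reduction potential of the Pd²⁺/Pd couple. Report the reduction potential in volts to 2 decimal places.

+0.92 V

In the reaction as written the Pd²⁺/Pd couple is reduced (cathode) and Na⁺/Na is oxidized (anode), so E°cell = E°(Pd²⁺/Pd) − E°(Na⁺/Na).
E°(Pd²⁺/Pd) = E°cell + E°(anode) = +3.63 + (−2.71) = +0.92 V.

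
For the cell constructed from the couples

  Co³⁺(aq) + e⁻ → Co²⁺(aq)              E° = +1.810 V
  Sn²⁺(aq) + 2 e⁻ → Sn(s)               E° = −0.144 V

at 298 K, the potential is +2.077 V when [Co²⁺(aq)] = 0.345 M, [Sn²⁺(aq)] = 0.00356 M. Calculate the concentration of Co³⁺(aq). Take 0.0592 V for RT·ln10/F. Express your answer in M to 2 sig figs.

The Co³⁺/Co²⁺ couple has the larger reduction potential, so it is the cathode: E°cell = +1.810 − (−0.144) = +1.954 V and n = 2.
From the Nernst equation, log Q = n(E° − E)/0.0592 = 2·(+1.954 − (+2.077))/0.0592 = −4.155.
For 2 Co³⁺(aq) + Sn(s) → 2 Co²⁺(aq) + Sn²⁺(aq), the reaction quotient is Q = ([Co²⁺(aq)]^2·[Sn²⁺(aq)]) / [Co³⁺(aq)]^2.
Substituting the known concentrations and solving, log [Co³⁺(aq)] = 0.391 and [Co³⁺(aq)] = 2.5 M.

2.5 M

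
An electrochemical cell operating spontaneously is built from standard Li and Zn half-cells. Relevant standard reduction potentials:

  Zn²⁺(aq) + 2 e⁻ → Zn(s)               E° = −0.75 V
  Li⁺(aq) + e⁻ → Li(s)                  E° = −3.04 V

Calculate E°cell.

Of the two couples in this cell, the one with the more positive reduction potential is reduced at the cathode: here that is Zn²⁺/Zn (−0.75 V); Li⁺/Li (−3.04 V) is the anode.
E°cell = E°(cathode) − E°(anode) = −0.75 − (−3.04) = +2.29 V.

+2.29 V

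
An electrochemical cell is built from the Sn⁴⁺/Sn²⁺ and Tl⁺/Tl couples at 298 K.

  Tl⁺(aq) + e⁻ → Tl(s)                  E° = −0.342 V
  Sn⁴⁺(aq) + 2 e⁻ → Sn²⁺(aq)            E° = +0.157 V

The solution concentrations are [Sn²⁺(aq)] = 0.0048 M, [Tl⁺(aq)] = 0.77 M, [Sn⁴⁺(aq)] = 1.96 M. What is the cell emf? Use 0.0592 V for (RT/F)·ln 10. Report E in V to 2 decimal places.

+0.58 V

The Sn⁴⁺/Sn²⁺ couple has the more positive E°, so it is the cathode; Tl⁺/Tl is the anode.
E°cell = +0.157 − (−0.342) = +0.499 V, with n = 2 electrons transferred.
For the overall reaction Sn⁴⁺(aq) + 2 Tl(s) → Sn²⁺(aq) + 2 Tl⁺(aq), Q = ([Sn²⁺(aq)]·[Tl⁺(aq)]^2) / [Sn⁴⁺(aq)] = 0.00145, giving log Q = −2.838.
Applying E = E° − (RT ln10/nF)·log Q gives +0.499 − (0.0592/2)(−2.838) = +0.58 V.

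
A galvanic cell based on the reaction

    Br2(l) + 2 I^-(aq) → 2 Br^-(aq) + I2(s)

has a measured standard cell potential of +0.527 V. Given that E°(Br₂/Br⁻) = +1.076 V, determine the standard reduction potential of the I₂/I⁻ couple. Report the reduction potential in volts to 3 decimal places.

+0.549 V

In the reaction as written the Br₂/Br⁻ couple is reduced (cathode) and I₂/I⁻ is oxidized (anode), so E°cell = E°(Br₂/Br⁻) − E°(I₂/I⁻).
E°(I₂/I⁻) = E°(cathode) − E°cell = +1.076 − (+0.527) = +0.549 V.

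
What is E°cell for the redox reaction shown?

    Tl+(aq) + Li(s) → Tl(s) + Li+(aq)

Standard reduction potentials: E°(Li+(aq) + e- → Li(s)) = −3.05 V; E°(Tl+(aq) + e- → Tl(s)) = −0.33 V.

In the reaction as written, Tl+(aq) is reduced (cathode) and Li+(aq) is produced by oxidation at the anode.
E°cell = E°(cathode) − E°(anode) = −0.33 − (−3.05) = +2.72 V.

+2.72 V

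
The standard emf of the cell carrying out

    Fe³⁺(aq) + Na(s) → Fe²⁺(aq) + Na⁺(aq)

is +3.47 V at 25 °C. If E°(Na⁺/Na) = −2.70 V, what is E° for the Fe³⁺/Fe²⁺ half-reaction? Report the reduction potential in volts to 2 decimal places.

+0.77 V

In the reaction as written the Fe³⁺/Fe²⁺ couple is reduced (cathode) and Na⁺/Na is oxidized (anode), so E°cell = E°(Fe³⁺/Fe²⁺) − E°(Na⁺/Na).
E°(Fe³⁺/Fe²⁺) = E°cell + E°(anode) = +3.47 + (−2.70) = +0.77 V.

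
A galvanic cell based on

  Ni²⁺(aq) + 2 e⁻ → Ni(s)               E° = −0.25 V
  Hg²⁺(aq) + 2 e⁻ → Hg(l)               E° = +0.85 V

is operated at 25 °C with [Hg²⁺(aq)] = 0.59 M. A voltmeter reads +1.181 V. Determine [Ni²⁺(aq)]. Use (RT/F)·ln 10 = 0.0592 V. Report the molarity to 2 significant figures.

0.0011 M

Hg²⁺/Hg is the cathode (higher E°); E°cell = +0.85 − (−0.25) = +1.10 V with n = 2.
Rearranging E = E° − (0.0592/n)·log Q gives log Q = 2(+1.10 − (+1.181))/0.0592 = −2.736.
For Hg²⁺(aq) + Ni(s) → Hg(l) + Ni²⁺(aq), the reaction quotient is Q = [Ni²⁺(aq)] / [Hg²⁺(aq)].
Substituting the known concentrations and solving, log [Ni²⁺(aq)] = −2.965 and [Ni²⁺(aq)] = 0.0011 M.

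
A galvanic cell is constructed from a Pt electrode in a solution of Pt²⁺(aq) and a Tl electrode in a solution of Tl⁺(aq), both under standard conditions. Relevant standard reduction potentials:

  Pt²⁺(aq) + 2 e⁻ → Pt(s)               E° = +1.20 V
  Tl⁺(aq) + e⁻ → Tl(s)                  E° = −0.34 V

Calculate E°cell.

Of the two couples in this cell, the one with the more positive reduction potential is reduced at the cathode: here that is Pt²⁺/Pt (+1.20 V); Tl⁺/Tl (−0.34 V) is the anode.
E°cell = E°(cathode) − E°(anode) = +1.20 − (−0.34) = +1.54 V.

+1.54 V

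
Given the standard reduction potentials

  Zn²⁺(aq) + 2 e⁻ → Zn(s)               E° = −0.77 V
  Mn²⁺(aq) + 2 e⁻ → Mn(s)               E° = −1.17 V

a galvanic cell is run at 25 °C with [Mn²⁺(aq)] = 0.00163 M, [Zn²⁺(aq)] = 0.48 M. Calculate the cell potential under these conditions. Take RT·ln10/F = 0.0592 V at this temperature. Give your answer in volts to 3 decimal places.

+0.473 V

Zn²⁺/Zn is reduced (cathode, E° = −0.77 V) and Mn²⁺/Mn is oxidized (anode).
E°cell = −0.77 − (−1.17) = +0.40 V, with n = 2 electrons transferred.
For the overall reaction Zn²⁺(aq) + Mn(s) → Zn(s) + Mn²⁺(aq), Q = [Mn²⁺(aq)] / [Zn²⁺(aq)] = 0.0034, giving log Q = −2.469.
E = E° − (0.0592/n)·log Q = +0.40 − (0.0592/2)(−2.469) = +0.473 V.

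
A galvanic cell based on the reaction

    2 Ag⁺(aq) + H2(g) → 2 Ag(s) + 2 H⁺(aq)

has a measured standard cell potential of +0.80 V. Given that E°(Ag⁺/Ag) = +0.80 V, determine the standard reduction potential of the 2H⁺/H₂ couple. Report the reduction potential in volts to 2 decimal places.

+0.00 V

In the reaction as written the Ag⁺/Ag couple is reduced (cathode) and 2H⁺/H₂ is oxidized (anode), so E°cell = E°(Ag⁺/Ag) − E°(2H⁺/H₂).
E°(2H⁺/H₂) = E°(cathode) − E°cell = +0.80 − (+0.80) = +0.00 V.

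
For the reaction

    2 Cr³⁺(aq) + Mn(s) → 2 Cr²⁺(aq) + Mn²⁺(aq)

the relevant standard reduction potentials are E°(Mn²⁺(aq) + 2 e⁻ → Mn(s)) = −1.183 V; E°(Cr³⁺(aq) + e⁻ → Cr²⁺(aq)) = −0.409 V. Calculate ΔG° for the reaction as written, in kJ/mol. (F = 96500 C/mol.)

−149 kJ/mol

In the reaction as written Cr³⁺(aq) is reduced, so the Cr³⁺/Cr²⁺ couple is the cathode and Mn²⁺/Mn is the anode.
E°cell = −0.409 − (−1.183) = +0.774 V; balancing electrons gives n = 2.
ΔG° = −nFE°cell = −(2)(96500)(+0.774) J/mol = −149 kJ/mol.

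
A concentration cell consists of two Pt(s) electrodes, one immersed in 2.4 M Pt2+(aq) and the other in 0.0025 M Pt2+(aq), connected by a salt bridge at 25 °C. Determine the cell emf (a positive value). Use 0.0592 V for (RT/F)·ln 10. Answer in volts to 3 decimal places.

0.088 V

For a concentration cell E°cell = 0, since both electrodes use the same couple.
The compartment with the higher Pt2+(aq) concentration (2.4 M) acts as the cathode; ions are reduced there and produced at the dilute (0.0025 M) anode.
With n = 2, Ecell = −(0.0592/2)·log([dilute]/[conc]) = −(0.0592/2)·log(0.0025/2.4) = +0.088 V.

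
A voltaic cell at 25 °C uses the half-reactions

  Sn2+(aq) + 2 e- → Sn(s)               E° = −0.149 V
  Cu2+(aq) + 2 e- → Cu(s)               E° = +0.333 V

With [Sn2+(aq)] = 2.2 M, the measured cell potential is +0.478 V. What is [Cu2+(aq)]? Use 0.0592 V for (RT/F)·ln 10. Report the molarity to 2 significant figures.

1.6 M

Cu²⁺/Cu is the cathode (higher E°); E°cell = +0.333 − (−0.149) = +0.482 V with n = 2.
Rearranging E = E° − (0.0592/n)·log Q gives log Q = 2(+0.482 − (+0.478))/0.0592 = 0.135.
Balancing electrons gives Cu2+(aq) + Sn(s) → Cu(s) + Sn2+(aq); thus Q = [Sn2+(aq)] / [Cu2+(aq)].
Substituting the known concentrations and solving, log [Cu2+(aq)] = 0.207 and [Cu2+(aq)] = 1.6 M.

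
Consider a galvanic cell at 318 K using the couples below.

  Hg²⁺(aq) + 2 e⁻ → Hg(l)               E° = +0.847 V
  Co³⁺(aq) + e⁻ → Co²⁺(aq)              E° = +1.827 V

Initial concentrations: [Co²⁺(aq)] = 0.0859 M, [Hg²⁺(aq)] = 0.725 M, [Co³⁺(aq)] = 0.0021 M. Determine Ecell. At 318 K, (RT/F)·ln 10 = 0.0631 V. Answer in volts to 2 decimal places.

Co³⁺/Co²⁺ is reduced (cathode, E° = +1.827 V) and Hg²⁺/Hg is oxidized (anode).
E°cell = +1.827 − (+0.847) = +0.980 V, with n = 2 electrons transferred.
For the overall reaction 2 Co³⁺(aq) + Hg(l) → 2 Co²⁺(aq) + Hg²⁺(aq), Q = ([Co²⁺(aq)]^2·[Hg²⁺(aq)]) / [Co³⁺(aq)]^2 = 1.21×10^3, giving log Q = 3.084.
Applying E = E° − (RT ln10/nF)·log Q gives +0.980 − (0.0631/2)(3.084) = +0.88 V.

+0.88 V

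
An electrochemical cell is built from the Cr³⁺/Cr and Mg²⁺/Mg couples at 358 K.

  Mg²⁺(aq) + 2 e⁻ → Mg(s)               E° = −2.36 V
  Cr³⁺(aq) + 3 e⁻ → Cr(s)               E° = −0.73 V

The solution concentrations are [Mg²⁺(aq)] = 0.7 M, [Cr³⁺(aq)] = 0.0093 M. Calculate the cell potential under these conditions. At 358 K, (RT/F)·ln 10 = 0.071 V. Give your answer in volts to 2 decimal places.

The Cr³⁺/Cr couple has the more positive E°, so it is the cathode; Mg²⁺/Mg is the anode.
The standard potential is −0.73 − (−2.36) = +1.63 V and the balanced reaction transfers n = 6 electrons.
Balancing gives 2 Cr³⁺(aq) + 3 Mg(s) → 2 Cr(s) + 3 Mg²⁺(aq); hence Q = [Mg²⁺(aq)]^3 / [Cr³⁺(aq)]^2 = 3.97×10^3 (log Q = 3.598).
E = E° − (0.071/n)·log Q = +1.63 − (0.071/6)(3.598) = +1.59 V.

+1.59 V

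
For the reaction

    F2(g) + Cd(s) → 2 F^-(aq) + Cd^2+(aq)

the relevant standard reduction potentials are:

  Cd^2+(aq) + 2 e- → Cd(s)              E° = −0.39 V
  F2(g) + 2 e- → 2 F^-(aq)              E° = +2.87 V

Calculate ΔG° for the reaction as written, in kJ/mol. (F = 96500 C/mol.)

−629 kJ/mol

In the reaction as written F2(g) is reduced, so the F₂/F⁻ couple is the cathode and Cd²⁺/Cd is the anode.
E°cell = +2.87 − (−0.39) = +3.26 V; balancing electrons gives n = 2.
ΔG° = −nFE°cell = −(2)(96500)(+3.26) J/mol = −629 kJ/mol.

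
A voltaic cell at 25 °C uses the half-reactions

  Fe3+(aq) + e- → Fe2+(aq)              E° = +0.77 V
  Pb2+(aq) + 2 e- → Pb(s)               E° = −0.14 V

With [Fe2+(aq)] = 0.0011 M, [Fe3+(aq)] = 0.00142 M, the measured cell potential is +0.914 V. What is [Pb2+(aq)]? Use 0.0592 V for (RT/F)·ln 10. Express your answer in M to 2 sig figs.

With Fe³⁺/Fe²⁺ at the cathode and Pb²⁺/Pb at the anode, E°cell = +0.77 − (−0.14) = +0.91 V (n = 2).
Rearranging E = E° − (0.0592/n)·log Q gives log Q = 2(+0.91 − (+0.914))/0.0592 = −0.135.
Balancing electrons gives 2 Fe3+(aq) + Pb(s) → 2 Fe2+(aq) + Pb2+(aq); thus Q = ([Fe2+(aq)]^2·[Pb2+(aq)]) / [Fe3+(aq)]^2.
Solving for the unknown gives log [Pb2+(aq)] = 0.087, so [Pb2+(aq)] ≈ 1.2 M.

1.2 M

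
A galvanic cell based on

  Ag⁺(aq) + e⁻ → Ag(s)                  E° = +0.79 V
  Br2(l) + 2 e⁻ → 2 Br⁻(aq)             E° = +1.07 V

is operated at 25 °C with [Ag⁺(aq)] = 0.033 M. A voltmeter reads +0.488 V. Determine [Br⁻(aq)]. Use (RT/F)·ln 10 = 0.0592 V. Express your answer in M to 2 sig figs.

0.0093 M

With Br₂/Br⁻ at the cathode and Ag⁺/Ag at the anode, E°cell = +1.07 − (+0.79) = +0.28 V (n = 2).
From the Nernst equation, log Q = n(E° − E)/0.0592 = 2·(+0.28 − (+0.488))/0.0592 = −7.027.
For Br2(l) + 2 Ag(s) → 2 Br⁻(aq) + 2 Ag⁺(aq), the reaction quotient is Q = [Br⁻(aq)]^2·[Ag⁺(aq)]^2.
Solving for the unknown gives log [Br⁻(aq)] = −2.032, so [Br⁻(aq)] ≈ 0.0093 M.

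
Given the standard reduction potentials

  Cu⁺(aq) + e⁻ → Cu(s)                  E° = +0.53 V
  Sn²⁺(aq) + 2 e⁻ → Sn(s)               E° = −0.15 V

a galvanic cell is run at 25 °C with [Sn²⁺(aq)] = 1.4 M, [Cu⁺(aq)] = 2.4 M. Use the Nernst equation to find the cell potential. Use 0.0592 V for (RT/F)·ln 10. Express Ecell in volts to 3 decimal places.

+0.698 V

Since E°(Cu⁺/Cu) > E°(Sn²⁺/Sn), Cu⁺/Cu serves as the cathode.
The standard potential is +0.53 − (−0.15) = +0.68 V and the balanced reaction transfers n = 2 electrons.
Balancing gives 2 Cu⁺(aq) + Sn(s) → 2 Cu(s) + Sn²⁺(aq); hence Q = [Sn²⁺(aq)] / [Cu⁺(aq)]^2 = 0.243 (log Q = −0.614).
Applying E = E° − (RT ln10/nF)·log Q gives +0.68 − (0.0592/2)(−0.614) = +0.698 V.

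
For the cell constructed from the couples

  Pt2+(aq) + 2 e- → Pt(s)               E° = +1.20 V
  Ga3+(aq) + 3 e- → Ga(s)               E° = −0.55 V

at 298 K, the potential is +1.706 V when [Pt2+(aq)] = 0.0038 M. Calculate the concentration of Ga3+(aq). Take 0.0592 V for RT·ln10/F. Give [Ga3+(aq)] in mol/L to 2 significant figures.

0.040 M

With Pt²⁺/Pt at the cathode and Ga³⁺/Ga at the anode, E°cell = +1.20 − (−0.55) = +1.75 V (n = 6).
Rearranging E = E° − (0.0592/n)·log Q gives log Q = 6(+1.75 − (+1.706))/0.0592 = 4.459.
Balancing electrons gives 3 Pt2+(aq) + 2 Ga(s) → 3 Pt(s) + 2 Ga3+(aq); thus Q = [Ga3+(aq)]^2 / [Pt2+(aq)]^3.
Substituting the known concentrations and solving, log [Ga3+(aq)] = −1.401 and [Ga3+(aq)] = 0.040 M.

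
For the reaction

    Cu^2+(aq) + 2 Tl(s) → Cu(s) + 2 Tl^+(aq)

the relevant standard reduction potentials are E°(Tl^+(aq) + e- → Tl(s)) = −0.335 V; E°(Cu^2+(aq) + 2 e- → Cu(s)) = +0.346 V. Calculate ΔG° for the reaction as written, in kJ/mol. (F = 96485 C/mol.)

In the reaction as written Cu^2+(aq) is reduced, so the Cu²⁺/Cu couple is the cathode and Tl⁺/Tl is the anode.
E°cell = +0.346 − (−0.335) = +0.681 V; balancing electrons gives n = 2.
ΔG° = −nFE°cell = −(2)(96485)(+0.681) J/mol = −131 kJ/mol.

−131 kJ/mol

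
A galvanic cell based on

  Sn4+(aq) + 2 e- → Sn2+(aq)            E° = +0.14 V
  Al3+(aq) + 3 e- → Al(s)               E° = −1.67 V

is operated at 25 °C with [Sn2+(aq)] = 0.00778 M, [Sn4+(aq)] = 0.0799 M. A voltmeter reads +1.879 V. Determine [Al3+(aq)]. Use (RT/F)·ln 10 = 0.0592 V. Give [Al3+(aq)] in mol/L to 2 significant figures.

0.010 M

The Sn⁴⁺/Sn²⁺ couple has the larger reduction potential, so it is the cathode: E°cell = +0.14 − (−1.67) = +1.81 V and n = 6.
From the Nernst equation, log Q = n(E° − E)/0.0592 = 6·(+1.81 − (+1.879))/0.0592 = −6.993.
Balancing electrons gives 3 Sn4+(aq) + 2 Al(s) → 3 Sn2+(aq) + 2 Al3+(aq); thus Q = ([Sn2+(aq)]^3·[Al3+(aq)]^2) / [Sn4+(aq)]^3.
Substituting the known concentrations and solving, log [Al3+(aq)] = −1.979 and [Al3+(aq)] = 0.010 M.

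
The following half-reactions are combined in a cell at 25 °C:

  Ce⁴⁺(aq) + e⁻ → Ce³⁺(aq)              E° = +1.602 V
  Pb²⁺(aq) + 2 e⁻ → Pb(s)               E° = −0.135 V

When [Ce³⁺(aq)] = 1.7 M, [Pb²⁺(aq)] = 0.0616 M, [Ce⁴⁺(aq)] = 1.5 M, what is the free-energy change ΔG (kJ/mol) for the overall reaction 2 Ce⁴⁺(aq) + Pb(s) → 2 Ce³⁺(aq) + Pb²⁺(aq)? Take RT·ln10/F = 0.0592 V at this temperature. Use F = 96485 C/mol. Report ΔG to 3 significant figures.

E°cell = +1.602 − (−0.135) = +1.737 V; the balanced reaction transfers n = 2 electrons.
Q = ([Ce³⁺(aq)]^2·[Pb²⁺(aq)]) / [Ce⁴⁺(aq)]^2 = 0.0791, so log Q = −1.102 and E = +1.737 − (0.0592/2)(−1.102) = +1.7696 V.
ΔG = −nFE = −(2)(96485)(+1.7696) J/mol = −341 kJ/mol.

−341 kJ/mol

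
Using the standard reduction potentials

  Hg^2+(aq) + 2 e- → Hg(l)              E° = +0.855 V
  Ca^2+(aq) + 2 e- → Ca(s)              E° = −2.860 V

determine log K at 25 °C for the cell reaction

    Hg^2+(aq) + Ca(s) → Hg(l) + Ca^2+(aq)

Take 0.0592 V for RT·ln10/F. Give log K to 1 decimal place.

The Hg²⁺/Hg couple is reduced (cathode); E°cell = +0.855 − (−2.860) = +3.715 V with n = 2.
At equilibrium E = 0, so log K = nE°cell / 0.0592 = (2)(+3.715) / 0.0592 = 125.5.

log K = 125.5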